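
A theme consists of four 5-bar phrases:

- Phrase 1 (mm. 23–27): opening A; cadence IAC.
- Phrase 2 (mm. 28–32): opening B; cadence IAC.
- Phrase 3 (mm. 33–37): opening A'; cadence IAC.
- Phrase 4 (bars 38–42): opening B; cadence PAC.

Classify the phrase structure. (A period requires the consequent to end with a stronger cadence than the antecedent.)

parallel double period

Four phrases in two halves: the first half (mm. 23-32) ends with an imperfect authentic cadence, the second (mm. 33–42) with a perfect authentic cadence — a large antecedent–consequent pair, i.e. a double period.
Phrase 3 begins with the same material as phrase 1, making it parallel.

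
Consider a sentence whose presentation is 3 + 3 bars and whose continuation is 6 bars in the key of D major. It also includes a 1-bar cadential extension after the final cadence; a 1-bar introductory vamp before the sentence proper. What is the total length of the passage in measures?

14 measures

Basic sentence: 3 + 3 + 6 = 12 bars.
12 (basic form) + 1 (cadential extension) + 1 (introduction) = 14.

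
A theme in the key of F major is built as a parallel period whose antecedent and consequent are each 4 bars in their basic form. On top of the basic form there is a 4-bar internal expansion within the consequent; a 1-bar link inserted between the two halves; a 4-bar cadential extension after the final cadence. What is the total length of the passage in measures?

17 measures

Basic parallel period: 4 + 4 = 8 bars.
8 (basic form) + 4 (internal expansion) + 1 (link) + 4 (cadential extension) = 17.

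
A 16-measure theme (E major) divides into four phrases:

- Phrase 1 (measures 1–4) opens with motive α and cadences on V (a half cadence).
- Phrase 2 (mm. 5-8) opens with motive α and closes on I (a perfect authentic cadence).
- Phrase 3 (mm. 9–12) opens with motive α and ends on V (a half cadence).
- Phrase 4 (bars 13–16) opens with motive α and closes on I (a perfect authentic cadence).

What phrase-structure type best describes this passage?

repeated period

The cadence pattern HC–PAC–HC–PAC is weak–strong twice, and phrases 3–4 restate phrases 1–2: a period heard twice, not a double period (which would end weakly at phrase 2).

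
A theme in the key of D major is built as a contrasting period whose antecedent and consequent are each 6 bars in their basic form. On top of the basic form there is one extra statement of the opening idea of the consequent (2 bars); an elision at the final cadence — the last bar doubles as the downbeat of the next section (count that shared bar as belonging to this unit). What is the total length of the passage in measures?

Basic contrasting period: 6 + 6 = 12 bars.
12 (basic form) + 2 (extra statement) = 14.
The elision shares a bar with the next section but does not change this unit's count.

14 measures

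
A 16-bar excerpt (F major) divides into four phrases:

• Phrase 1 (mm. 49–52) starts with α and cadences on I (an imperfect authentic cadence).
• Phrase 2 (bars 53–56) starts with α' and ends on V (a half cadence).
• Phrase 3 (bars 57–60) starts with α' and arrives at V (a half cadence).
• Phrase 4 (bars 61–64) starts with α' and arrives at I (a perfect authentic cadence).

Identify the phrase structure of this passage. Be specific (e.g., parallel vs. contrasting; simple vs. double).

parallel double period

Four phrases in two halves: the first half (measures 49–56) ends with a half cadence, the second (mm. 57–64) with a perfect authentic cadence — a large antecedent–consequent pair, i.e. a double period.
Phrase 3 begins with the same material as phrase 1, making it parallel.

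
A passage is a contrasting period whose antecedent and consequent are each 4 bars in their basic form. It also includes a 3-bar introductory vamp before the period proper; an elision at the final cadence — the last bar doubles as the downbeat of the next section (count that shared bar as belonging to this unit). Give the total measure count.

11 measures

Basic contrasting period: 4 + 4 = 8 bars.
8 (basic form) + 3 (introduction) = 11.
The elision shares a bar with the next section but does not change this unit's count.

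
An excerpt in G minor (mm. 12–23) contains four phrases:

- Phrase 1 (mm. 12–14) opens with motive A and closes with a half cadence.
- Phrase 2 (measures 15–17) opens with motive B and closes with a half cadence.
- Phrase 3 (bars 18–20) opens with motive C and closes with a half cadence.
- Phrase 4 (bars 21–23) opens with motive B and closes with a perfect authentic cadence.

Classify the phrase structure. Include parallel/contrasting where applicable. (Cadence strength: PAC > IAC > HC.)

Four phrases in two halves: the first half (mm. 12–17) ends with a half cadence, the second (bars 18-23) with a perfect authentic cadence — a large antecedent–consequent pair, i.e. a double period.
Phrase 3 begins with different material from phrase 1, making it contrasting.

contrasting double period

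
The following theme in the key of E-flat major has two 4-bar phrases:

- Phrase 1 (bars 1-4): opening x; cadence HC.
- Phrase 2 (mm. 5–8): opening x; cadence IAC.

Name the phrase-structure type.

parallel period

Phrase 1 ends with a half cadence (weaker) and phrase 2 with an imperfect authentic cadence (stronger): antecedent + consequent = a period.
The two phrases open with the same material (x / x), so the period is parallel.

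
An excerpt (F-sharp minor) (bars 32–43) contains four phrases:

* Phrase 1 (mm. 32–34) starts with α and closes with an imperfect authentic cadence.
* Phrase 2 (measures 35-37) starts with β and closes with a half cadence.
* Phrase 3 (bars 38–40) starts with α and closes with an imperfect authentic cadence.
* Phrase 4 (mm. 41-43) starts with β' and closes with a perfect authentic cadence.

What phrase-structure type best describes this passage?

Four phrases in two halves: the first half (mm. 32–37) ends with a half cadence, the second (mm. 38–43) with a perfect authentic cadence — a large antecedent–consequent pair, i.e. a double period.
Phrase 3 begins with the same material as phrase 1, making it parallel.

parallel double period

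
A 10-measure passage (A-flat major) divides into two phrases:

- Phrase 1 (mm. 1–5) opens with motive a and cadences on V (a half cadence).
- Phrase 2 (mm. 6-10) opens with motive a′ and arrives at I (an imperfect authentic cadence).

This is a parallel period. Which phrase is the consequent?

The phrase ending with the weaker cadence (half cadence) is the antecedent; the one ending more conclusively (imperfect authentic cadence) is the consequent. The consequent is phrase 2.

phrase 2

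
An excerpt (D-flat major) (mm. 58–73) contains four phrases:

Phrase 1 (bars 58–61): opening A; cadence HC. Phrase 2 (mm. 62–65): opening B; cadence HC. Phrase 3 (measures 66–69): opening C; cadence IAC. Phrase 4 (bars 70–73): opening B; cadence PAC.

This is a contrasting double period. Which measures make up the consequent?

In a double period the first pair of phrases (ending half cadence) is the large antecedent and the second pair (ending perfect authentic cadence) is the large consequent; the consequent is measures 66–73.

measures 66–73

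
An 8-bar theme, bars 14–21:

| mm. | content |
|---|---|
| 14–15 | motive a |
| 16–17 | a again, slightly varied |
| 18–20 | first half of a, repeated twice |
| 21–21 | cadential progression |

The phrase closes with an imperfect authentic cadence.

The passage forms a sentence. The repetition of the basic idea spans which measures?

The presentation of a sentence is the basic idea (mm. 14–15) plus its repetition (mm. 16–17); the repetition of the basic idea is therefore mm. 16–17.

measures 16–17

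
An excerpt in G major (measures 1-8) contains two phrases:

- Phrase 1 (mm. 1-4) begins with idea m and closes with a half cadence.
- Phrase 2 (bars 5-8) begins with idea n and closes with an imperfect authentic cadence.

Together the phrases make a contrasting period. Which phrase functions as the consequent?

phrase 2

The phrase ending with the weaker cadence (half cadence) is the antecedent; the one ending more conclusively (imperfect authentic cadence) is the consequent. The consequent is phrase 2.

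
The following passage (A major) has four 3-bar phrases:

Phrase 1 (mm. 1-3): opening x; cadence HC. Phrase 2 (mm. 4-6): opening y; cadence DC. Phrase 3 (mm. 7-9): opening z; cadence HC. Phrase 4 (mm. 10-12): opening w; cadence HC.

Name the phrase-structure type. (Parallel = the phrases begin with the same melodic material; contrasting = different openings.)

Phrase 4 ends with a half cadence, no stronger than phrase 2's deceptive cadence, so the four phrases do not form a double period; nor do phrases 3–4 duplicate 1–2, so it is not a repeated period. With no phrase reaching a conclusive cadence, the passage is a phrase group.

phrase group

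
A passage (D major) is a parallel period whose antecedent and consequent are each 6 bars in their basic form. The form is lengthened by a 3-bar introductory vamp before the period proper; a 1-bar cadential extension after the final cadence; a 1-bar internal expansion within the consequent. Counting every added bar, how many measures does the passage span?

17 measures

Basic parallel period: 6 + 6 = 12 bars.
12 (basic form) + 3 (introduction) + 1 (cadential extension) + 1 (internal expansion) = 17.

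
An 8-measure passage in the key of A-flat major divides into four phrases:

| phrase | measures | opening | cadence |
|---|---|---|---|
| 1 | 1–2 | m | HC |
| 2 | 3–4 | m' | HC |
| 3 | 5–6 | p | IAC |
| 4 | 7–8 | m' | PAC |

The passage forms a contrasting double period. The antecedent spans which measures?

measures 1–4

In a double period the four phrases pair into a large antecedent (phrases 1–2, ending half cadence) and a large consequent (phrases 3–4, ending perfect authentic cadence). The antecedent spans bars 1–4.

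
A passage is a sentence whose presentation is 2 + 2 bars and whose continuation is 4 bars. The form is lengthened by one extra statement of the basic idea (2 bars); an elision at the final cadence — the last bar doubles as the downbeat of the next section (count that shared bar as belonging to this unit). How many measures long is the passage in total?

10 measures

Basic sentence: 2 + 2 + 4 = 8 bars.
8 (basic form) + 2 (extra statement) = 10.
The elision shares a bar with the next section but does not change this unit's count.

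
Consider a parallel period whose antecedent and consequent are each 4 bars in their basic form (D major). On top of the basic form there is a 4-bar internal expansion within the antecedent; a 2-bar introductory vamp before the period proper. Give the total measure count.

Basic parallel period: 4 + 4 = 8 bars.
8 (basic form) + 4 (internal expansion) + 2 (introduction) = 14.

14 measures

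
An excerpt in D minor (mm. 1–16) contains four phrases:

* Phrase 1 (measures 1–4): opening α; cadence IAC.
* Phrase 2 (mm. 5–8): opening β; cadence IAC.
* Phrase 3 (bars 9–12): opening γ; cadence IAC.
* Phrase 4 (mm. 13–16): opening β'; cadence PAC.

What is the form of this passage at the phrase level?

Four phrases in two halves: the first half (bars 1–8) ends with an imperfect authentic cadence, the second (mm. 9-16) with a perfect authentic cadence — a large antecedent–consequent pair, i.e. a double period.
Phrase 3 begins with different material from phrase 1, making it contrasting.

contrasting double period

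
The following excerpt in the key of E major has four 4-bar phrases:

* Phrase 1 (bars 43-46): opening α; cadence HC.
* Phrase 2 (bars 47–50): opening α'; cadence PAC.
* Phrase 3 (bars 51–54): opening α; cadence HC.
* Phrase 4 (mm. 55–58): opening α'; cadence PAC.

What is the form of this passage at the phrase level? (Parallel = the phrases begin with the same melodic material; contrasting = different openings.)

The cadence pattern HC–PAC–HC–PAC is weak–strong twice, and phrases 3–4 restate phrases 1–2: a period heard twice, not a double period (which would end weakly at phrase 2).

repeated period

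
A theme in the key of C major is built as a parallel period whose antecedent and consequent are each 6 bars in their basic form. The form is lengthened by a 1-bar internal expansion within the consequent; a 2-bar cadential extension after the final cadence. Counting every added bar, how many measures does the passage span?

15 measures

Basic parallel period: 6 + 6 = 12 bars.
12 (basic form) + 1 (internal expansion) + 2 (cadential extension) = 15.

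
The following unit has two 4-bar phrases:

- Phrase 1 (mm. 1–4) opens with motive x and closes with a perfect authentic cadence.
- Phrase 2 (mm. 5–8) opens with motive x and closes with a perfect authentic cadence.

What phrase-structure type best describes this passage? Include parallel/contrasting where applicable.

repeated phrase

Both phrases have the same opening (x) and the same cadence (perfect authentic cadence): the second is a restatement, not a consequent, so this is a repeated phrase rather than a period.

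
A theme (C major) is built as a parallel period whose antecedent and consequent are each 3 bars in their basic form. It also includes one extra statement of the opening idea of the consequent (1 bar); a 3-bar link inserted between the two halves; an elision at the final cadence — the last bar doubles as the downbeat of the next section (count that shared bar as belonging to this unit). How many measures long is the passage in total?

Basic parallel period: 3 + 3 = 6 bars.
6 (basic form) + 1 (extra statement) + 3 (link) = 10.
The elision shares a bar with the next section but does not change this unit's count.

10 measures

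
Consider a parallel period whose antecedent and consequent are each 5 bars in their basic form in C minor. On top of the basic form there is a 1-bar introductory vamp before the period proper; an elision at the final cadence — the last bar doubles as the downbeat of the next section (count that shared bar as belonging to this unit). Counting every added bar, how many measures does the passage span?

Basic parallel period: 5 + 5 = 10 bars.
10 (basic form) + 1 (introduction) = 11.
The elision shares a bar with the next section but does not change this unit's count.

11 measures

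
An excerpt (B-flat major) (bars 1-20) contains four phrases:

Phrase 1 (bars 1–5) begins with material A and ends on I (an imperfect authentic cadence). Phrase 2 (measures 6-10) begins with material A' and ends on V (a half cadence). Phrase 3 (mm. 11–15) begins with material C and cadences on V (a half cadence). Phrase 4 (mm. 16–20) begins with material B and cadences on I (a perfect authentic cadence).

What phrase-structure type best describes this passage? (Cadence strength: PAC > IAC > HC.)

contrasting double period

Four phrases in two halves: the first half (measures 1–10) ends with a half cadence, the second (mm. 11-20) with a perfect authentic cadence — a large antecedent–consequent pair, i.e. a double period.
Phrase 3 begins with different material from phrase 1, making it contrasting.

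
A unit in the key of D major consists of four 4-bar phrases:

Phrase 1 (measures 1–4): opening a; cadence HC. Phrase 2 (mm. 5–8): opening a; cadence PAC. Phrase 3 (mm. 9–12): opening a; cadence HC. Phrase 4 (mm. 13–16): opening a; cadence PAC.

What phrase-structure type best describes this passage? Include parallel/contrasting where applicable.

The cadence pattern HC–PAC–HC–PAC is weak–strong twice, and phrases 3–4 restate phrases 1–2: a period heard twice, not a double period (which would end weakly at phrase 2).

repeated period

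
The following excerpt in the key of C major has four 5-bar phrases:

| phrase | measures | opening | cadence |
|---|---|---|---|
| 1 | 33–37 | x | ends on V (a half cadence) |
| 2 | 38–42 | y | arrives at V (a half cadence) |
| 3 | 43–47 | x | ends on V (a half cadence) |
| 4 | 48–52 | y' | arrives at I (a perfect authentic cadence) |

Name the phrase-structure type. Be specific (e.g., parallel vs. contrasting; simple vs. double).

Four phrases in two halves: the first half (bars 33-42) ends with a half cadence, the second (mm. 43–52) with a perfect authentic cadence — a large antecedent–consequent pair, i.e. a double period.
Phrase 3 begins with the same material as phrase 1, making it parallel.

parallel double period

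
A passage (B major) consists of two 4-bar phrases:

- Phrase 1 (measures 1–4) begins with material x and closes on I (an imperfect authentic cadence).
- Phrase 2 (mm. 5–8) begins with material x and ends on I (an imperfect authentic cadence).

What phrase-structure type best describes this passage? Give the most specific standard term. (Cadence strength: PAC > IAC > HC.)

Both phrases have the same opening (x) and the same cadence (imperfect authentic cadence): the second is a restatement, not a consequent, so this is a repeated phrase rather than a period.

repeated phrase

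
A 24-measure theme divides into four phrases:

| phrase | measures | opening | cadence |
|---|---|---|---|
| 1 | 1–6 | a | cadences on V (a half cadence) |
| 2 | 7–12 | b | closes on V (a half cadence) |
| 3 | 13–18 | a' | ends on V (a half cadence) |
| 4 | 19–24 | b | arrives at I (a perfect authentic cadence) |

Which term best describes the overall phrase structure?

Four phrases in two halves: the first half (mm. 1-12) ends with a half cadence, the second (mm. 13–24) with a perfect authentic cadence — a large antecedent–consequent pair, i.e. a double period.
Phrase 3 begins with the same material as phrase 1, making it parallel.

parallel double period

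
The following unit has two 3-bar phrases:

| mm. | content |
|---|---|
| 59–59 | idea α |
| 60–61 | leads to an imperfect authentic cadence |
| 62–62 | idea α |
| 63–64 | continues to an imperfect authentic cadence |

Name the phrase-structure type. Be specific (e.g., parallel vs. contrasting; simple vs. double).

repeated phrase

Both phrases have the same opening (α) and the same cadence (imperfect authentic cadence): the second is a restatement, not a consequent, so this is a repeated phrase rather than a period.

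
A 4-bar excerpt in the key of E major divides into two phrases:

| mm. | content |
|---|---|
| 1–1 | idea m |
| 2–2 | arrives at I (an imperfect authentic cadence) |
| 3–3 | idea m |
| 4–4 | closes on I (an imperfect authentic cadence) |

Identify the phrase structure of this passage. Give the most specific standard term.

Both phrases have the same opening (m) and the same cadence (imperfect authentic cadence): the second is a restatement, not a consequent, so this is a repeated phrase rather than a period.

repeated phrase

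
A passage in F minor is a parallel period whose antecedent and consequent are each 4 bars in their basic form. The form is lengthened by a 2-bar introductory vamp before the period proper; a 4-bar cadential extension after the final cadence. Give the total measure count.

Basic parallel period: 4 + 4 = 8 bars.
8 (basic form) + 2 (introduction) + 4 (cadential extension) = 14.

14 measures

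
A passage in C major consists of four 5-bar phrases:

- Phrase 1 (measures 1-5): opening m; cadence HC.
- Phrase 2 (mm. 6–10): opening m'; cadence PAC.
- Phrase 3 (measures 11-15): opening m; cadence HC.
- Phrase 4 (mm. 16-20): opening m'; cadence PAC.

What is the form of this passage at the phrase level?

The cadence pattern HC–PAC–HC–PAC is weak–strong twice, and phrases 3–4 restate phrases 1–2: a period heard twice, not a double period (which would end weakly at phrase 2).

repeated period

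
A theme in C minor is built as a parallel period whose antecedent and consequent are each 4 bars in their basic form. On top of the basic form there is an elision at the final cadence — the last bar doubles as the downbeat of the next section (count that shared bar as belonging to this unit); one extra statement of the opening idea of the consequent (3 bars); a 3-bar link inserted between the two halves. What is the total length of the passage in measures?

Basic parallel period: 4 + 4 = 8 bars.
8 (basic form) + 3 (extra statement) + 3 (link) = 14.
The elision shares a bar with the next section but does not change this unit's count.

14 measures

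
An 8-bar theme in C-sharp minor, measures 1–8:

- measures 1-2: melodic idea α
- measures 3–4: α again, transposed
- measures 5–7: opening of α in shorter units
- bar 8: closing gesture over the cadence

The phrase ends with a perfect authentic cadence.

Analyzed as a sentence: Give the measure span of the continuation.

After the presentation (mm. 1–4), the continuation covers the fragmentation through the cadence: mm. 5-8.

measures 5–8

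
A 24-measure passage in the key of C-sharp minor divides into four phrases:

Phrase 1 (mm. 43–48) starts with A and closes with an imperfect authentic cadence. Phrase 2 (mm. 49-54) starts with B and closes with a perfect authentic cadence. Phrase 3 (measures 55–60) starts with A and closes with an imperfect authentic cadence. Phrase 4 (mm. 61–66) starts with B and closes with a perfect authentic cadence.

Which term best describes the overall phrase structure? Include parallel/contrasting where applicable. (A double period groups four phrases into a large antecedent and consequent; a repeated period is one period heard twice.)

repeated period

The cadence pattern IAC–PAC–IAC–PAC is weak–strong twice, and phrases 3–4 restate phrases 1–2: a period heard twice, not a double period (which would end weakly at phrase 2).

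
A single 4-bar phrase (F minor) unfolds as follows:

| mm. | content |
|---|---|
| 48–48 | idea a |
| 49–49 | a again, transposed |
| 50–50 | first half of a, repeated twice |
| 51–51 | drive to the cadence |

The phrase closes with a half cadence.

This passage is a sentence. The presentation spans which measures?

The presentation of a sentence is the basic idea (m. 48) plus its repetition (m. 49); the presentation is therefore mm. 48–49.

measures 48–49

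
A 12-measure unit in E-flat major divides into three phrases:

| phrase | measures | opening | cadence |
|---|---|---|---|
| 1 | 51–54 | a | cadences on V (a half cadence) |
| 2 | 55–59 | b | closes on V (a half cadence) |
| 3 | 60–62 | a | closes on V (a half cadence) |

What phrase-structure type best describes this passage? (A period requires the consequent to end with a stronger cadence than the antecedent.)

The final phrase closes with a half cadence, which is not stronger than the preceding half cadence; the 3 phrases lack an overall antecedent–consequent design and so form a phrase group.

phrase group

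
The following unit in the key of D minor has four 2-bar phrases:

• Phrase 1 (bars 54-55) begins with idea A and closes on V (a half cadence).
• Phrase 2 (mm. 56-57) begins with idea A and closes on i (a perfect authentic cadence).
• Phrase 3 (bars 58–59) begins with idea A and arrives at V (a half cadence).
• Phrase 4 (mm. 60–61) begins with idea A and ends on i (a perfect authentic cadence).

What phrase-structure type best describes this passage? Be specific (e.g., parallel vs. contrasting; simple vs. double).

repeated period

The cadence pattern HC–PAC–HC–PAC is weak–strong twice, and phrases 3–4 restate phrases 1–2: a period heard twice, not a double period (which would end weakly at phrase 2).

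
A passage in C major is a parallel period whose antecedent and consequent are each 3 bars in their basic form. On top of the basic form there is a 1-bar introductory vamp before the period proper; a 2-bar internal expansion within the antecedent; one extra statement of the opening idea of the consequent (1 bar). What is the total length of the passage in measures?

10 measures

Basic parallel period: 3 + 3 = 6 bars.
6 (basic form) + 1 (introduction) + 2 (internal expansion) + 1 (extra statement) = 10.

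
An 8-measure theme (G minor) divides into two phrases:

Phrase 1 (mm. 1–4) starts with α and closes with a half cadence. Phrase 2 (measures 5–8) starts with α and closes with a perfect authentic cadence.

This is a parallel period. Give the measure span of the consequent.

measures 5–8

The phrase ending with the weaker cadence (half cadence) is the antecedent; the one ending more conclusively (perfect authentic cadence) is the consequent. The consequent is measures 5–8.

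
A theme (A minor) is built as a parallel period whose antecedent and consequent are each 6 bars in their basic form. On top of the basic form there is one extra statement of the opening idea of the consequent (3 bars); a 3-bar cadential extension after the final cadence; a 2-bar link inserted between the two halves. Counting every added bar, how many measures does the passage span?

20 measures

Basic parallel period: 6 + 6 = 12 bars.
12 (basic form) + 3 (extra statement) + 3 (cadential extension) + 2 (link) = 20.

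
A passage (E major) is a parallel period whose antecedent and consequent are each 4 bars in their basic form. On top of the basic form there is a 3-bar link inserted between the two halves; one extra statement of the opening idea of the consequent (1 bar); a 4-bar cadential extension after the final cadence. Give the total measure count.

Basic parallel period: 4 + 4 = 8 bars.
8 (basic form) + 3 (link) + 1 (extra statement) + 4 (cadential extension) = 16.

16 measures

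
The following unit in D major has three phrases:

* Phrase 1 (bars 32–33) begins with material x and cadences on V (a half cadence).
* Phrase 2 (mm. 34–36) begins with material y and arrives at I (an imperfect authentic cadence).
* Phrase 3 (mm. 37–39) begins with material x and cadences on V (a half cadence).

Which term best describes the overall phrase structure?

The final phrase closes with a half cadence, which is not stronger than the preceding imperfect authentic cadence; the 3 phrases lack an overall antecedent–consequent design and so form a phrase group.

phrase group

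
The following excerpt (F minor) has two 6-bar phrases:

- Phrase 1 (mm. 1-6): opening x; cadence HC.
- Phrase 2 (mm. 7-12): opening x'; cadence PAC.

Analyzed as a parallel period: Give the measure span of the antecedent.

measures 1–6

The antecedent is the phrase ending with the weaker cadence (half cadence, phrase 1) and the consequent the one ending more conclusively (perfect authentic cadence, phrase 2); the antecedent is measures 1-6.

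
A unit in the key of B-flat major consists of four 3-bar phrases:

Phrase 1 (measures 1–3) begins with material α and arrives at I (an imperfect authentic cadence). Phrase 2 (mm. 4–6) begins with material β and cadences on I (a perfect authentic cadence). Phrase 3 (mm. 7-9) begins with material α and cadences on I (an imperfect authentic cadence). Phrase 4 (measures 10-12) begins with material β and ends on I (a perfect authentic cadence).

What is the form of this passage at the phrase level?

The cadence pattern IAC–PAC–IAC–PAC is weak–strong twice, and phrases 3–4 restate phrases 1–2: a period heard twice, not a double period (which would end weakly at phrase 2).

repeated period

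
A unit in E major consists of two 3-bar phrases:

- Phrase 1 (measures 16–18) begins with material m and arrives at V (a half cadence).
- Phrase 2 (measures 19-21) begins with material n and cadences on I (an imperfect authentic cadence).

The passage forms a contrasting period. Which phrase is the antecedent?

phrase 1

The phrase ending with the weaker cadence (half cadence) is the antecedent; the one ending more conclusively (imperfect authentic cadence) is the consequent. The antecedent is phrase 1.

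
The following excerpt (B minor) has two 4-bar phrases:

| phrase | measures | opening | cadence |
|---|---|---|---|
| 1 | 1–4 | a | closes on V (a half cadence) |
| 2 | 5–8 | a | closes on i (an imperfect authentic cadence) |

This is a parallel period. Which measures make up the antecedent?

The phrase ending with the weaker cadence (half cadence) is the antecedent; the one ending more conclusively (imperfect authentic cadence) is the consequent. The antecedent is measures 1–4.

measures 1–4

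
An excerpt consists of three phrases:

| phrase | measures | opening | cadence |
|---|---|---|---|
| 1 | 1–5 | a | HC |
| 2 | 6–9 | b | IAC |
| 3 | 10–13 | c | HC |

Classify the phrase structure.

phrase group

The final phrase closes with a half cadence, which is not stronger than the preceding imperfect authentic cadence; the 3 phrases lack an overall antecedent–consequent design and so form a phrase group.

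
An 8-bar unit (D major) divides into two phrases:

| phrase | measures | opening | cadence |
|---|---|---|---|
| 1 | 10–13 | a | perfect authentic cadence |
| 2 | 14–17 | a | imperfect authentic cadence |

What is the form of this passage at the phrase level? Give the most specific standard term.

phrase group

The second phrase closes with an imperfect authentic cadence, which is not stronger than the first phrase's perfect authentic cadence; without a weak→strong cadential pair there is no antecedent–consequent relationship, so this is a phrase group rather than a period.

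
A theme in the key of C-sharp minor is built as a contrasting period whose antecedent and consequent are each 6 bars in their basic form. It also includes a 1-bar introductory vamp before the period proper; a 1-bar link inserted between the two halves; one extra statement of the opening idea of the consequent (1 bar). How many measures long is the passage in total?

15 measures

Basic contrasting period: 6 + 6 = 12 bars.
12 (basic form) + 1 (introduction) + 1 (link) + 1 (extra statement) = 15.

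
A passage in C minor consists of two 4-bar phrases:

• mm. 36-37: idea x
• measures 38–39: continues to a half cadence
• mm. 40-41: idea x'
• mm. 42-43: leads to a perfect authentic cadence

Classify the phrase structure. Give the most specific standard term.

Phrase 1 ends with a half cadence (weaker) and phrase 2 with a perfect authentic cadence (stronger): antecedent + consequent = a period.
The two phrases open with the same material (x / x'), so the period is parallel.

parallel period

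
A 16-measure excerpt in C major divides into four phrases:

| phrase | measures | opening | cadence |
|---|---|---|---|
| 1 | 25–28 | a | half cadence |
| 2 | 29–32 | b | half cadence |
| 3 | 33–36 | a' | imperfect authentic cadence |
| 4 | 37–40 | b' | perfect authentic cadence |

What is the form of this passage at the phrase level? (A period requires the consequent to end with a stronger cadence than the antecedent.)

Four phrases in two halves: the first half (mm. 25–32) ends with a half cadence, the second (mm. 33-40) with a perfect authentic cadence — a large antecedent–consequent pair, i.e. a double period.
Phrase 3 begins with the same material as phrase 1, making it parallel.

parallel double period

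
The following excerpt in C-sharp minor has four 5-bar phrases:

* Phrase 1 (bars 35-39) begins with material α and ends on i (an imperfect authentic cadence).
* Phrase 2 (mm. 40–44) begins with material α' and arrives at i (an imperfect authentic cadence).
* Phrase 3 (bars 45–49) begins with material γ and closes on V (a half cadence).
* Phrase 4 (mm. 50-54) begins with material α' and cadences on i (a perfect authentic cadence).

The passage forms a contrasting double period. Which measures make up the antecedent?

In a double period the first pair of phrases (ending imperfect authentic cadence) is the large antecedent and the second pair (ending perfect authentic cadence) is the large consequent; the antecedent is measures 35–44.

measures 35–44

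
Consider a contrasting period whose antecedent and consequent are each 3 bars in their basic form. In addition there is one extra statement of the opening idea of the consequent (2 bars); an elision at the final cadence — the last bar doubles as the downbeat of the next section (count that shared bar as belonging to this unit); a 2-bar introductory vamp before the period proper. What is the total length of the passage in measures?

10 measures

Basic contrasting period: 3 + 3 = 6 bars.
6 (basic form) + 2 (extra statement) + 2 (introduction) = 10.
The elision shares a bar with the next section but does not change this unit's count.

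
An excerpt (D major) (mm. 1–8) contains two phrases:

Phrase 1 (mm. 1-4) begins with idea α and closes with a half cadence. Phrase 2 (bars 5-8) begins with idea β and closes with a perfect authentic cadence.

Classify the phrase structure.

contrasting period

Phrase 1 ends with a half cadence (weaker) and phrase 2 with a perfect authentic cadence (stronger): antecedent + consequent = a period.
The two phrases open with different material (α / β), so the period is contrasting.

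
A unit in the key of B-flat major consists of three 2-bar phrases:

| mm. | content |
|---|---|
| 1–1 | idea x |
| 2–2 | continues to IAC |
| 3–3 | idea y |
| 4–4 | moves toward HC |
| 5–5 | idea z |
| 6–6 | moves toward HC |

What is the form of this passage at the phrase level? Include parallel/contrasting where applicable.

The final phrase closes with a half cadence, which is not stronger than the preceding half cadence; the 3 phrases lack an overall antecedent–consequent design and so form a phrase group.

phrase group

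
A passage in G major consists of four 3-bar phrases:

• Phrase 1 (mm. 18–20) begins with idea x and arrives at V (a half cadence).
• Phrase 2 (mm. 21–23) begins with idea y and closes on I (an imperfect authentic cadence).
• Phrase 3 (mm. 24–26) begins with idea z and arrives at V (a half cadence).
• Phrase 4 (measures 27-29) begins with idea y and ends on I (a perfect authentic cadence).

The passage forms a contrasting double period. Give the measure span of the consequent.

In a double period the first pair of phrases (ending imperfect authentic cadence) is the large antecedent and the second pair (ending perfect authentic cadence) is the large consequent; the consequent is measures 24–29.

measures 24–29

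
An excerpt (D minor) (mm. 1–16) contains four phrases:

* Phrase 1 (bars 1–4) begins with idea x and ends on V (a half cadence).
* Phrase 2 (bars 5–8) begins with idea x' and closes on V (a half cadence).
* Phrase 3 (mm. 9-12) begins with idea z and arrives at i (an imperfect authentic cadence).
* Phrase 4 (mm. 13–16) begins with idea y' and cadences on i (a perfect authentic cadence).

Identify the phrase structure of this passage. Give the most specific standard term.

Four phrases in two halves: the first half (mm. 1-8) ends with a half cadence, the second (bars 9-16) with a perfect authentic cadence — a large antecedent–consequent pair, i.e. a double period.
Phrase 3 begins with different material from phrase 1, making it contrasting.

contrasting double period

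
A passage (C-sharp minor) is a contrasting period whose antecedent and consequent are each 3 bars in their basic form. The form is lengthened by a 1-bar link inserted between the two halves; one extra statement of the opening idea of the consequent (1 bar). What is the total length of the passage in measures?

Basic contrasting period: 3 + 3 = 6 bars.
6 (basic form) + 1 (link) + 1 (extra statement) = 8.

8 measures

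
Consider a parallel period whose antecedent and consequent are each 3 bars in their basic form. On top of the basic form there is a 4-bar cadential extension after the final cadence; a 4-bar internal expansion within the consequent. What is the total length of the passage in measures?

Basic parallel period: 3 + 3 = 6 bars.
6 (basic form) + 4 (cadential extension) + 4 (internal expansion) = 14.

14 measures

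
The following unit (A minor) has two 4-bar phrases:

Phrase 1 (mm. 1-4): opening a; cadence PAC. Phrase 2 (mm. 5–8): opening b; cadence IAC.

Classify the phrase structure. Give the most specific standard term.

phrase group

The second phrase closes with an imperfect authentic cadence, which is not stronger than the first phrase's perfect authentic cadence; without a weak→strong cadential pair there is no antecedent–consequent relationship, so this is a phrase group rather than a period.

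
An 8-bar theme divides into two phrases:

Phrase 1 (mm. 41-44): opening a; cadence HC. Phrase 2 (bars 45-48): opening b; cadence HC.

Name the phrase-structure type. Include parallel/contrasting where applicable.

The second phrase closes with a half cadence, which is not stronger than the first phrase's half cadence; without a weak→strong cadential pair there is no antecedent–consequent relationship, so this is a phrase group rather than a period.

phrase group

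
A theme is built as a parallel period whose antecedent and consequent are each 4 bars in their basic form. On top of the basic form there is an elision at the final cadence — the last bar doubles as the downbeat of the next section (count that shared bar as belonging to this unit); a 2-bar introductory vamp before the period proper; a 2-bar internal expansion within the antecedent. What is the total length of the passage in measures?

12 measures

Basic parallel period: 4 + 4 = 8 bars.
8 (basic form) + 2 (introduction) + 2 (internal expansion) = 12.
The elision shares a bar with the next section but does not change this unit's count.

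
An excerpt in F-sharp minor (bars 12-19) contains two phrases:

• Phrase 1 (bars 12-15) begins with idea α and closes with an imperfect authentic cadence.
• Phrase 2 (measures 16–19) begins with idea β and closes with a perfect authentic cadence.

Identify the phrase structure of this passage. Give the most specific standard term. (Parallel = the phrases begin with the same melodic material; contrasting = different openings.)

Phrase 1 ends with an imperfect authentic cadence (weaker) and phrase 2 with a perfect authentic cadence (stronger): antecedent + consequent = a period.
The two phrases open with different material (α / β), so the period is contrasting.

contrasting period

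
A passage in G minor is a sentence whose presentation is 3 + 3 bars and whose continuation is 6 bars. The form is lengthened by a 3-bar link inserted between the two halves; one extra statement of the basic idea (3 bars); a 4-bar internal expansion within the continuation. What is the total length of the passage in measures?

22 measures

Basic sentence: 3 + 3 + 6 = 12 bars.
12 (basic form) + 3 (link) + 3 (extra statement) + 4 (internal expansion) = 22.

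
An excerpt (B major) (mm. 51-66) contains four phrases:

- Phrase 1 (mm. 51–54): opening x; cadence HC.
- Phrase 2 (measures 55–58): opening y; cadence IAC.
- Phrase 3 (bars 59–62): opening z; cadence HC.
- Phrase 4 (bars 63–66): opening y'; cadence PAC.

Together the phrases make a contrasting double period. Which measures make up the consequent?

In a double period the first pair of phrases (ending imperfect authentic cadence) is the large antecedent and the second pair (ending perfect authentic cadence) is the large consequent; the consequent is measures 59–66.

measures 59–66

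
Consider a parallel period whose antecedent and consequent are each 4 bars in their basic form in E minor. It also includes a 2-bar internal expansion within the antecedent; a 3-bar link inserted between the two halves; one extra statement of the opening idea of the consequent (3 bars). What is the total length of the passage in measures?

Basic parallel period: 4 + 4 = 8 bars.
8 (basic form) + 2 (internal expansion) + 3 (link) + 3 (extra statement) = 16.

16 measures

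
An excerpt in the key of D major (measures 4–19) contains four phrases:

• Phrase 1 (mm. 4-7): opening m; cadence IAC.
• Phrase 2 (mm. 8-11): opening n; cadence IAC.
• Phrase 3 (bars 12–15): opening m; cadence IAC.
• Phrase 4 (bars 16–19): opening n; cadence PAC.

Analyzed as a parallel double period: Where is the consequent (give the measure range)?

measures 12–19

In a double period the four phrases pair into a large antecedent (phrases 1–2, ending imperfect authentic cadence) and a large consequent (phrases 3–4, ending perfect authentic cadence). The consequent spans bars 12-19.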